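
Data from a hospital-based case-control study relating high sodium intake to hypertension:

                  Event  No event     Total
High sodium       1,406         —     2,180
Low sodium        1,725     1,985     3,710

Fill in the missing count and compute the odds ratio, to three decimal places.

2.090

The missing cell is in the exposed row: 2180 − 1406 = 774.
So a = 1406, b = 774, c = 1725, d = 1985.
OR = (a·d)/(b·c) = (1406 × 1985) / (774 × 1725) = 2790910 / 1335150 = 2.09033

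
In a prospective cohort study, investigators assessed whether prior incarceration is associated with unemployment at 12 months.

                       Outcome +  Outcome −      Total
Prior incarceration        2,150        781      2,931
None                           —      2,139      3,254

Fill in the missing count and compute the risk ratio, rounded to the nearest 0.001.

The missing cell is in the unexposed row: 3254 − 2139 = 1115.
So a = 2150, b = 781, c = 1115, d = 2139.
RR = [a/(a+b)] / [c/(c+d)] = (2150/2931) / (1115/3254) = 0.73354/0.34266 = 2.14075

2.141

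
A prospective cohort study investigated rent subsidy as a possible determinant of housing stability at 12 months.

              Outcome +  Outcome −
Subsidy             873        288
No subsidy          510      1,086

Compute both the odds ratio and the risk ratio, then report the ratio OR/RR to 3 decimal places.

2.743

Cells: a = 873, b = 288, c = 510, d = 1086.
OR = (873·1086)/(288·510) = 948078/146880 = 6.45478
Risk in exposed = 873/1161 = 0.75194; risk in unexposed = 510/1596 = 0.31955; RR = 2.35312
OR/RR = 6.45478 / 2.35312 = 2.74307
The outcome is not rare, so the OR lies further from 1 than the RR.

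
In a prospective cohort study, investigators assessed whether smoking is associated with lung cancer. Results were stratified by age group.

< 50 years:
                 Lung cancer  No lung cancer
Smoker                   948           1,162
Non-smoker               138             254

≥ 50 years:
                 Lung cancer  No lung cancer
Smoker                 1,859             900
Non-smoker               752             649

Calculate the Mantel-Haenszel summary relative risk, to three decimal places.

RR_MH = Σ(aᵢ·n₀ᵢ/nᵢ) / Σ(cᵢ·n₁ᵢ/nᵢ), with n₁ᵢ = aᵢ+bᵢ (exposed), n₀ᵢ = cᵢ+dᵢ (unexposed), nᵢ = n₁ᵢ+n₀ᵢ.
Stratum 1 (< 50 years): n₁ = 2110, n₀ = 392, n = 2502; a·n₀/n = 948·392/2502 = 148.5276; c·n₁/n = 138·2110/2502 = 116.3789
Stratum 2 (≥ 50 years): n₁ = 2759, n₀ = 1401, n = 4160; a·n₀/n = 1859·1401/4160 = 626.0719; c·n₁/n = 752·2759/4160 = 498.7423
RR_MH = (148.5276 + 626.0719) / (116.3789 + 498.7423) = 774.5995 / 615.1212 = 1.25926

1.259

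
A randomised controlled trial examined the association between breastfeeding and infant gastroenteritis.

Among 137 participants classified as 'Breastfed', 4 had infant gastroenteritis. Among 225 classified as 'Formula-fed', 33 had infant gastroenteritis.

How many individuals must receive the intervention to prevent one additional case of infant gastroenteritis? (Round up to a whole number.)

Risk in treated group = 4/137 = 0.02920; risk in control = 33/225 = 0.14667.
Absolute risk reduction = 0.14667 − 0.02920 = 0.11747
NNT = 1 / ARR = 1 / 0.11747 = 8.513 → round up → 9

9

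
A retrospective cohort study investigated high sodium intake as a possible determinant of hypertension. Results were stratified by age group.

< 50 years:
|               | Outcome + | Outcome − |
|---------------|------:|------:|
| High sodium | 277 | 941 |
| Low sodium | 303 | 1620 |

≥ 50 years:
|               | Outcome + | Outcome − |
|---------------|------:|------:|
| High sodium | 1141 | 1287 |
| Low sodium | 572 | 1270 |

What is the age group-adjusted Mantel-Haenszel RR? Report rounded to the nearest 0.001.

RR_MH = Σ(aᵢ·n₀ᵢ/nᵢ) / Σ(cᵢ·n₁ᵢ/nᵢ), with n₁ᵢ = aᵢ+bᵢ (exposed), n₀ᵢ = cᵢ+dᵢ (unexposed), nᵢ = n₁ᵢ+n₀ᵢ.
Stratum 1 (< 50 years): n₁ = 1218, n₀ = 1923, n = 3141; a·n₀/n = 277·1923/3141 = 169.5864; c·n₁/n = 303·1218/3141 = 117.4957
Stratum 2 (≥ 50 years): n₁ = 2428, n₀ = 1842, n = 4270; a·n₀/n = 1141·1842/4270 = 492.2066; c·n₁/n = 572·2428/4270 = 325.2496
RR_MH = (169.5864 + 492.2066) / (117.4957 + 325.2496) = 661.7930 / 442.7454 = 1.49475

1.495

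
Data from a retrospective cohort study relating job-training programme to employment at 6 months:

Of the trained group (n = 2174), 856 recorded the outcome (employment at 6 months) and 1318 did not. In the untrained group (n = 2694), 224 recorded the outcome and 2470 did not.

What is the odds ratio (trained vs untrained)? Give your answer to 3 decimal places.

From the description: a = 856, b = 1318, c = 224, d = 2470.
OR = (a·d)/(b·c) = (856 × 2470) / (1318 × 224) = 2114320 / 295232 = 7.16155
The odds of employment at 6 months are about 7.16 times as high in the trained group.

7.162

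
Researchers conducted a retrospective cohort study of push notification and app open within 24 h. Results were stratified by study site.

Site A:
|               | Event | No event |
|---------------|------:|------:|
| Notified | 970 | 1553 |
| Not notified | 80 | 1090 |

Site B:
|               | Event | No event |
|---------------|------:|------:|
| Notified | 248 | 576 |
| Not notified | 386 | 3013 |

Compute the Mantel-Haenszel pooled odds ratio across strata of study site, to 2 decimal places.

OR_MH = Σ(aᵢdᵢ/nᵢ) / Σ(bᵢcᵢ/nᵢ), where nᵢ is the stratum total.
Stratum 1 (Site A): n = 3693; a·d/n = 970·1090/3693 = 286.2984; b·c/n = 1553·80/3693 = 33.6420
Stratum 2 (Site B): n = 4223; a·d/n = 248·3013/4223 = 176.9415; b·c/n = 576·386/4223 = 52.6488
OR_MH = (286.2984 + 176.9415) / (33.6420 + 52.6488) = 463.2399 / 86.2909 = 5.36835

5.37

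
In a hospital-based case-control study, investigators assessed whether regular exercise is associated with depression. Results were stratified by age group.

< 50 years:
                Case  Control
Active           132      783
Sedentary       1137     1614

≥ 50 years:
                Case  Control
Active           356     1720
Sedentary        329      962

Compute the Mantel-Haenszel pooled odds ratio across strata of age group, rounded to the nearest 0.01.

OR_MH = Σ(aᵢdᵢ/nᵢ) / Σ(bᵢcᵢ/nᵢ), where nᵢ is the stratum total.
Stratum 1 (< 50 years): n = 3666; a·d/n = 132·1614/3666 = 58.1146; b·c/n = 783·1137/3666 = 242.8453
Stratum 2 (≥ 50 years): n = 3367; a·d/n = 356·962/3367 = 101.7143; b·c/n = 1720·329/3367 = 168.0665
OR_MH = (58.1146 + 101.7143) / (242.8453 + 168.0665) = 159.8289 / 410.9119 = 0.38896

0.39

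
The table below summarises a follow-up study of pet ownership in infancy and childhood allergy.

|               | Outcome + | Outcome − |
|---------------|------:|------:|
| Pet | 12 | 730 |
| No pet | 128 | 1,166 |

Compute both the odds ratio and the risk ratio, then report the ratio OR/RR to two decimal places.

Cells: a = 12, b = 730, c = 128, d = 1166.
OR = (12·1166)/(730·128) = 13992/93440 = 0.14974
Risk in exposed = 12/742 = 0.01617; risk in unexposed = 128/1294 = 0.09892; RR = 0.16349
OR/RR = 0.14974 / 0.16349 = 0.91589
The outcome is rare in both groups, so OR ≈ RR (ratio near 1).

0.92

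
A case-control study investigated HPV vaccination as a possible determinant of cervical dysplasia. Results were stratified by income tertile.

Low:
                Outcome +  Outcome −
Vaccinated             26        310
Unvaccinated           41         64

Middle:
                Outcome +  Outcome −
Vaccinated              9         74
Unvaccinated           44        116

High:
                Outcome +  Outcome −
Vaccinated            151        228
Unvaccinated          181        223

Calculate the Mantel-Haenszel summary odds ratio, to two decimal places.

0.54

OR_MH = Σ(aᵢdᵢ/nᵢ) / Σ(bᵢcᵢ/nᵢ), where nᵢ is the stratum total.
Stratum 1 (Low): n = 441; a·d/n = 26·64/441 = 3.7732; b·c/n = 310·41/441 = 28.8209
Stratum 2 (Middle): n = 243; a·d/n = 9·116/243 = 4.2963; b·c/n = 74·44/243 = 13.3992
Stratum 3 (High): n = 783; a·d/n = 151·223/783 = 43.0051; b·c/n = 228·181/783 = 52.7050
OR_MH = (3.7732 + 4.2963 + 43.0051) / (28.8209 + 13.3992 + 52.7050) = 51.0746 / 94.9250 = 0.53805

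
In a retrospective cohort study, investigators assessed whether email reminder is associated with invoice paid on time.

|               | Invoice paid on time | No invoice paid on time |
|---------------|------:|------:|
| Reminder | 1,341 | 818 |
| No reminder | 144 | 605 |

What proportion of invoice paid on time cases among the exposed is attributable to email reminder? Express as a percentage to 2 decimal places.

Cells: a = 1341, b = 818, c = 144, d = 605.
Risk in exposed = 1341/2159 = 0.62112; risk in unexposed = 144/749 = 0.19226.
RR = 0.62112/0.19226 = 3.23069
AR% = (RR − 1)/RR × 100 = (3.23069 − 1)/3.23069 × 100 = 69.0469%

69.05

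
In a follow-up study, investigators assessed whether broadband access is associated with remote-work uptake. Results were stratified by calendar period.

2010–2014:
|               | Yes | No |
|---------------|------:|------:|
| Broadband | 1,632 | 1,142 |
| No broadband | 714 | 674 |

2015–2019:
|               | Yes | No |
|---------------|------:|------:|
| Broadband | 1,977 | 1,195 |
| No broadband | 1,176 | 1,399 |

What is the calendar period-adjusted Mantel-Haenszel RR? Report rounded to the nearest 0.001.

RR_MH = Σ(aᵢ·n₀ᵢ/nᵢ) / Σ(cᵢ·n₁ᵢ/nᵢ), with n₁ᵢ = aᵢ+bᵢ (exposed), n₀ᵢ = cᵢ+dᵢ (unexposed), nᵢ = n₁ᵢ+n₀ᵢ.
Stratum 1 (2010–2014): n₁ = 2774, n₀ = 1388, n = 4162; a·n₀/n = 1632·1388/4162 = 544.2614; c·n₁/n = 714·2774/4162 = 475.8856
Stratum 2 (2015–2019): n₁ = 3172, n₀ = 2575, n = 5747; a·n₀/n = 1977·2575/5747 = 885.8143; c·n₁/n = 1176·3172/5747 = 649.0816
RR_MH = (544.2614 + 885.8143) / (475.8856 + 649.0816) = 1430.0758 / 1124.9672 = 1.27122

1.271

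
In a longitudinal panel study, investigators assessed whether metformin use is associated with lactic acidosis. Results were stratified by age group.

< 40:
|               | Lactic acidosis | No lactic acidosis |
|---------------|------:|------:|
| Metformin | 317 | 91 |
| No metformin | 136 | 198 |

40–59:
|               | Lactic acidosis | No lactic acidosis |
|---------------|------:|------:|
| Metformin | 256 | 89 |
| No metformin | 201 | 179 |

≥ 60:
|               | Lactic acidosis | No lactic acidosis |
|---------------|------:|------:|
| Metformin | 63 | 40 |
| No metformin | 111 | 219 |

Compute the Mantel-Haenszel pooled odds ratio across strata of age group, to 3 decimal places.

3.481

OR_MH = Σ(aᵢdᵢ/nᵢ) / Σ(bᵢcᵢ/nᵢ), where nᵢ is the stratum total.
Stratum 1 (< 40): n = 742; a·d/n = 317·198/742 = 84.5903; b·c/n = 91·136/742 = 16.6792
Stratum 2 (40–59): n = 725; a·d/n = 256·179/725 = 63.2055; b·c/n = 89·201/725 = 24.6745
Stratum 3 (≥ 60): n = 433; a·d/n = 63·219/433 = 31.8637; b·c/n = 40·111/433 = 10.2540
OR_MH = (84.5903 + 63.2055 + 31.8637) / (16.6792 + 24.6745 + 10.2540) = 179.6596 / 51.6078 = 3.48125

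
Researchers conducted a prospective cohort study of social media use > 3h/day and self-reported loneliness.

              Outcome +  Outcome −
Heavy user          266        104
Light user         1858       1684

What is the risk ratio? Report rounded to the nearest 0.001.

Cells: a = 266, b = 104, c = 1858, d = 1684.
Risk in exposed = 266/370 = 0.71892; risk in unexposed = 1858/3542 = 0.52456.
RR = 0.71892 / 0.52456 = 1.37051
The risk among the exposed is 1.37 times that among the unexposed.

1.371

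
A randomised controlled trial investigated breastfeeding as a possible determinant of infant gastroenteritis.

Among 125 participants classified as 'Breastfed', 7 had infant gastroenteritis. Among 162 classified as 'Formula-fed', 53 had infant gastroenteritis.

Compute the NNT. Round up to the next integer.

Risk in treated group = 7/125 = 0.05600; risk in control = 53/162 = 0.32716.
Absolute risk reduction = 0.32716 − 0.05600 = 0.27116
NNT = 1 / ARR = 1 / 0.27116 = 3.688 → round up → 4

4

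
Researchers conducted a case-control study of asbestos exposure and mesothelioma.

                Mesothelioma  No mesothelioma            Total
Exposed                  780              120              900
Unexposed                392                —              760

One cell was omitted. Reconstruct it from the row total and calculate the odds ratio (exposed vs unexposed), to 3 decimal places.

The missing cell is in the unexposed row: 760 − 392 = 368.
So a = 780, b = 120, c = 392, d = 368.
OR = (a·d)/(b·c) = (780 × 368) / (120 × 392) = 287040 / 47040 = 6.10204

6.102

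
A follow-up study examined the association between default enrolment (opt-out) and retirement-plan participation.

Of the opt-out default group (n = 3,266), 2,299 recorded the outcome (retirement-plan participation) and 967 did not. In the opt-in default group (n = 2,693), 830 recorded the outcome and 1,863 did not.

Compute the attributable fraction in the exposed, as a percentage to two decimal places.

From the description: a = 2299, b = 967, c = 830, d = 1863.
Risk in exposed = 2299/3266 = 0.70392; risk in unexposed = 830/2693 = 0.30821.
RR = 0.70392/0.30821 = 2.28392
AR% = (RR − 1)/RR × 100 = (2.28392 − 1)/2.28392 × 100 = 56.2156%

56.22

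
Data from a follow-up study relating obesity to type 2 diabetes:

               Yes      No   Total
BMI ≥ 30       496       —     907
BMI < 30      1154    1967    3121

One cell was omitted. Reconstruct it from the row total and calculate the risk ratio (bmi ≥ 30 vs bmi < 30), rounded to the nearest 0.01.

1.48

The missing cell is in the exposed row: 907 − 496 = 411.
So a = 496, b = 411, c = 1154, d = 1967.
RR = [a/(a+b)] / [c/(c+d)] = (496/907) / (1154/3121) = 0.54686/0.36975 = 1.47898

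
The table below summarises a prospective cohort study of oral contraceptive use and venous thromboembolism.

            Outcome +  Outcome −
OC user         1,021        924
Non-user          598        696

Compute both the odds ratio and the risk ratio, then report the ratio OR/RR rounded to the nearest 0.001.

1.132

Cells: a = 1021, b = 924, c = 598, d = 696.
OR = (1021·696)/(924·598) = 710616/552552 = 1.28606
Risk in exposed = 1021/1945 = 0.52494; risk in unexposed = 598/1294 = 0.46213; RR = 1.13590
OR/RR = 1.28606 / 1.13590 = 1.13220
The outcome is not rare, so the OR lies further from 1 than the RR.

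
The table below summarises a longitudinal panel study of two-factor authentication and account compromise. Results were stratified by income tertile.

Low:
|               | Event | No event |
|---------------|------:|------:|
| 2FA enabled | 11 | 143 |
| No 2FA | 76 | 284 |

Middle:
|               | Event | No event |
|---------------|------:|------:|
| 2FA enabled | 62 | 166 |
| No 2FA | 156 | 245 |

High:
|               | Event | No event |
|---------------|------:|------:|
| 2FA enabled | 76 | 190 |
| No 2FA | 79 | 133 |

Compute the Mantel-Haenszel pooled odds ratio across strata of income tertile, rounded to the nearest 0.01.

0.55

OR_MH = Σ(aᵢdᵢ/nᵢ) / Σ(bᵢcᵢ/nᵢ), where nᵢ is the stratum total.
Stratum 1 (Low): n = 514; a·d/n = 11·284/514 = 6.0778; b·c/n = 143·76/514 = 21.1440
Stratum 2 (Middle): n = 629; a·d/n = 62·245/629 = 24.1494; b·c/n = 166·156/629 = 41.1701
Stratum 3 (High): n = 478; a·d/n = 76·133/478 = 21.1464; b·c/n = 190·79/478 = 31.4017
OR_MH = (6.0778 + 24.1494 + 21.1464) / (21.1440 + 41.1701 + 31.4017) = 51.3737 / 93.7158 = 0.54819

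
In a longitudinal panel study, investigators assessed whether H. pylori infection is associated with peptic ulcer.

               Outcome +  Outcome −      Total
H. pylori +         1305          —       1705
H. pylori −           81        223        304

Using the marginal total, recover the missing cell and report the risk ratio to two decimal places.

The missing cell is in the exposed row: 1705 − 1305 = 400.
So a = 1305, b = 400, c = 81, d = 223.
RR = [a/(a+b)] / [c/(c+d)] = (1305/1705) / (81/304) = 0.76540/0.26645 = 2.87260

2.87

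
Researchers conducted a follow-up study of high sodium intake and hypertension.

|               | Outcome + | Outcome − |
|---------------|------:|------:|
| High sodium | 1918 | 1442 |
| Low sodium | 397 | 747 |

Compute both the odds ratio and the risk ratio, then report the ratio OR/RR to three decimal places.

Cells: a = 1918, b = 1442, c = 397, d = 747.
OR = (1918·747)/(1442·397) = 1432746/572474 = 2.50273
Risk in exposed = 1918/3360 = 0.57083; risk in unexposed = 397/1144 = 0.34703; RR = 1.64492
OR/RR = 2.50273 / 1.64492 = 1.52149
The outcome is not rare, so the OR lies further from 1 than the RR.

1.521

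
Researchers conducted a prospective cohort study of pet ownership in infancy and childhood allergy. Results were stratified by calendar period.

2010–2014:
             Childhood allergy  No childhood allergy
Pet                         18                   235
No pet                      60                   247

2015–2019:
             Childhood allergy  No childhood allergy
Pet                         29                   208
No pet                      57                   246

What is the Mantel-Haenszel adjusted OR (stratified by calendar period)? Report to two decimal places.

OR_MH = Σ(aᵢdᵢ/nᵢ) / Σ(bᵢcᵢ/nᵢ), where nᵢ is the stratum total.
Stratum 1 (2010–2014): n = 560; a·d/n = 18·247/560 = 7.9393; b·c/n = 235·60/560 = 25.1786
Stratum 2 (2015–2019): n = 540; a·d/n = 29·246/540 = 13.2111; b·c/n = 208·57/540 = 21.9556
OR_MH = (7.9393 + 13.2111) / (25.1786 + 21.9556) = 21.1504 / 47.1341 = 0.44873

0.45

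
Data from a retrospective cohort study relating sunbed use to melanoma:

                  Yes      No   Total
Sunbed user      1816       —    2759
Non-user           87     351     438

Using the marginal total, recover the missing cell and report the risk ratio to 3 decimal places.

The missing cell is in the exposed row: 2759 − 1816 = 943.
So a = 1816, b = 943, c = 87, d = 351.
RR = [a/(a+b)] / [c/(c+d)] = (1816/2759) / (87/438) = 0.65821/0.19863 = 3.31374

3.314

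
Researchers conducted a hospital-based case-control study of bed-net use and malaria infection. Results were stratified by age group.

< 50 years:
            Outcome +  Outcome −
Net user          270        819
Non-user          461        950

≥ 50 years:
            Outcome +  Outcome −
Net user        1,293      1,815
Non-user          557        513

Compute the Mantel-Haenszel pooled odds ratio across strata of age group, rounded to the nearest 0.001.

0.665

OR_MH = Σ(aᵢdᵢ/nᵢ) / Σ(bᵢcᵢ/nᵢ), where nᵢ is the stratum total.
Stratum 1 (< 50 years): n = 2500; a·d/n = 270·950/2500 = 102.6000; b·c/n = 819·461/2500 = 151.0236
Stratum 2 (≥ 50 years): n = 4178; a·d/n = 1293·513/4178 = 158.7623; b·c/n = 1815·557/4178 = 241.9710
OR_MH = (102.6000 + 158.7623) / (151.0236 + 241.9710) = 261.3623 / 392.9946 = 0.66505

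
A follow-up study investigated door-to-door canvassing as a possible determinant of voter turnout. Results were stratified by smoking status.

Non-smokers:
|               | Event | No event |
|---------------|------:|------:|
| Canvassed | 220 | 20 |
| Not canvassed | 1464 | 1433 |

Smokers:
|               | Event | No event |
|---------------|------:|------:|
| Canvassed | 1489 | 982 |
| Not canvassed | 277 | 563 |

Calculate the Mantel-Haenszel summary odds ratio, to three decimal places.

3.866

OR_MH = Σ(aᵢdᵢ/nᵢ) / Σ(bᵢcᵢ/nᵢ), where nᵢ is the stratum total.
Stratum 1 (Non-smokers): n = 3137; a·d/n = 220·1433/3137 = 100.4973; b·c/n = 20·1464/3137 = 9.3338
Stratum 2 (Smokers): n = 3311; a·d/n = 1489·563/3311 = 253.1885; b·c/n = 982·277/3311 = 82.1546
OR_MH = (100.4973 + 253.1885) / (9.3338 + 82.1546) = 353.6858 / 91.4884 = 3.86591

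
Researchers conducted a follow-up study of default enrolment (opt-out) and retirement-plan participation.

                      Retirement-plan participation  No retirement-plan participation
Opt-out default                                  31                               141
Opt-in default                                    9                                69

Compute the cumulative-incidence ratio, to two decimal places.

1.56

Cells: a = 31, b = 141, c = 9, d = 69.
Risk in exposed = 31/172 = 0.18023; risk in unexposed = 9/78 = 0.11538.
RR = 0.18023 / 0.11538 = 1.56202
The risk among the exposed is 1.56 times that among the unexposed.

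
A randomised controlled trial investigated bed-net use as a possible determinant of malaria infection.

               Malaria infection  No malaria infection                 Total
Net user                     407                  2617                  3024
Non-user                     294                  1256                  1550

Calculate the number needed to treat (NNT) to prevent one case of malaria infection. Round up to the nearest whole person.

Risk in treated group = 407/3024 = 0.13459; risk in control = 294/1550 = 0.18968.
Absolute risk reduction = 0.18968 − 0.13459 = 0.05509
NNT = 1 / ARR = 1 / 0.05509 = 18.153 → round up → 19

19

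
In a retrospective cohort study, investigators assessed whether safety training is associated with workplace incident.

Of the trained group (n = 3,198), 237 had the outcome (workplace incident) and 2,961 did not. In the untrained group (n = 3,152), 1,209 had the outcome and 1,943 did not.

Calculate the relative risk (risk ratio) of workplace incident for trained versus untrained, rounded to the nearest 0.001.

From the description: a = 237, b = 2961, c = 1209, d = 1943.
Risk in exposed = 237/3198 = 0.07411; risk in unexposed = 1209/3152 = 0.38357.
RR = 0.07411 / 0.38357 = 0.19321
The risk is 81% lower among the exposed than among the unexposed.

0.193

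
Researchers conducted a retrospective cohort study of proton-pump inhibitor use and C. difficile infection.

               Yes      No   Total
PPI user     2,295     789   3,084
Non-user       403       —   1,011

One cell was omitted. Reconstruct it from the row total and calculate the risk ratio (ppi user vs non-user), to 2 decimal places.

The missing cell is in the unexposed row: 1011 − 403 = 608.
So a = 2295, b = 789, c = 403, d = 608.
RR = [a/(a+b)] / [c/(c+d)] = (2295/3084) / (403/1011) = 0.74416/0.39862 = 1.86687

1.87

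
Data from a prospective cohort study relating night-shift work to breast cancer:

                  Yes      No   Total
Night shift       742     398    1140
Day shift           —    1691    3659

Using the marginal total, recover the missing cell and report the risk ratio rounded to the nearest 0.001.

1.210

The missing cell is in the unexposed row: 3659 − 1691 = 1968.
So a = 742, b = 398, c = 1968, d = 1691.
RR = [a/(a+b)] / [c/(c+d)] = (742/1140) / (1968/3659) = 0.65088/0.53785 = 1.21014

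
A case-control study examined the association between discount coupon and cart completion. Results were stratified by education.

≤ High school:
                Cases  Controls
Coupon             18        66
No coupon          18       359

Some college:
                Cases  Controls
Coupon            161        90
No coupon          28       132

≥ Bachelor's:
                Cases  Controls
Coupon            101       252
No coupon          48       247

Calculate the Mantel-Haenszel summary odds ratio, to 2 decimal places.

3.81

OR_MH = Σ(aᵢdᵢ/nᵢ) / Σ(bᵢcᵢ/nᵢ), where nᵢ is the stratum total.
Stratum 1 (≤ High school): n = 461; a·d/n = 18·359/461 = 14.0174; b·c/n = 66·18/461 = 2.5770
Stratum 2 (Some college): n = 411; a·d/n = 161·132/411 = 51.7080; b·c/n = 90·28/411 = 6.1314
Stratum 3 (≥ Bachelor's): n = 648; a·d/n = 101·247/648 = 38.4985; b·c/n = 252·48/648 = 18.6667
OR_MH = (14.0174 + 51.7080 + 38.4985) / (2.5770 + 6.1314 + 18.6667) = 104.2238 / 27.3751 = 3.80726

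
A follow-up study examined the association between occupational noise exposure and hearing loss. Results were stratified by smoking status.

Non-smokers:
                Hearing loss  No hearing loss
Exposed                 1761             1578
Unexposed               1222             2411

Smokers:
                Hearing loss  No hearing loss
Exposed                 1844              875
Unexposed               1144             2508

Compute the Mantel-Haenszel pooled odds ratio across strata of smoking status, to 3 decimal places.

OR_MH = Σ(aᵢdᵢ/nᵢ) / Σ(bᵢcᵢ/nᵢ), where nᵢ is the stratum total.
Stratum 1 (Non-smokers): n = 6972; a·d/n = 1761·2411/6972 = 608.9746; b·c/n = 1578·1222/6972 = 276.5800
Stratum 2 (Smokers): n = 6371; a·d/n = 1844·2508/6371 = 725.9068; b·c/n = 875·1144/6371 = 157.1182
OR_MH = (608.9746 + 725.9068) / (276.5800 + 157.1182) = 1334.8814 / 433.6982 = 3.07790

3.078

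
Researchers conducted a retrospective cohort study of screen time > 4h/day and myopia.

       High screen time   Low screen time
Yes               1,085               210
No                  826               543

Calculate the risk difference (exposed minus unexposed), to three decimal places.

Reading the table with exposure as columns: a = 1085 (High screen time, case), b = 826 (High screen time, non-case), c = 210 (Low screen time, case), d = 543.
Risk in exposed = 1085/1911 = 0.567766; risk in unexposed = 210/753 = 0.278884.
Risk difference = 0.567766 − 0.278884 = 0.288881

0.289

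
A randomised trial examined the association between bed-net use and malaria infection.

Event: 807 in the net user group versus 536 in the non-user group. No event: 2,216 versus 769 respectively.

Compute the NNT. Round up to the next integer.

Risk in treated group = 807/3023 = 0.26695; risk in control = 536/1305 = 0.41073.
Absolute risk reduction = 0.41073 − 0.26695 = 0.14377
NNT = 1 / ARR = 1 / 0.14377 = 6.955 → round up → 7

7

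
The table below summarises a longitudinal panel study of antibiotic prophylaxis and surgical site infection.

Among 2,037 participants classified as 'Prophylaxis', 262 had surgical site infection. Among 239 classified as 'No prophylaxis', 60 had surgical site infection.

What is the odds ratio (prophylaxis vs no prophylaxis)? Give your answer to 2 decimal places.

From the description: a = 262, b = 1775, c = 60, d = 179.
OR = (a·d)/(b·c) = (262 × 179) / (1775 × 60) = 46898 / 106500 = 0.44036
Exposure is associated with lower odds of surgical site infection (OR = 0.44 < 1).

0.44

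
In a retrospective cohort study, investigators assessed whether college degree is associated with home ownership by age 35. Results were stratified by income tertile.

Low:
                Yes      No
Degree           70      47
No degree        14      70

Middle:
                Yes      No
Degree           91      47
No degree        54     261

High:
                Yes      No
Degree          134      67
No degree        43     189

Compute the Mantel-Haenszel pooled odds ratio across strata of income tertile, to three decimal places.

OR_MH = Σ(aᵢdᵢ/nᵢ) / Σ(bᵢcᵢ/nᵢ), where nᵢ is the stratum total.
Stratum 1 (Low): n = 201; a·d/n = 70·70/201 = 24.3781; b·c/n = 47·14/201 = 3.2736
Stratum 2 (Middle): n = 453; a·d/n = 91·261/453 = 52.4305; b·c/n = 47·54/453 = 5.6026
Stratum 3 (High): n = 433; a·d/n = 134·189/433 = 58.4896; b·c/n = 67·43/433 = 6.6536
OR_MH = (24.3781 + 52.4305 + 58.4896) / (3.2736 + 5.6026 + 6.6536) = 135.2982 / 15.5299 = 8.71213

8.712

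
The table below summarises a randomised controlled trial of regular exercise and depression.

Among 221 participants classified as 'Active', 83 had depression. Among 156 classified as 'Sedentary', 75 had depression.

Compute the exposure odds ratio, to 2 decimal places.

0.65

From the description: a = 83, b = 138, c = 75, d = 81.
OR = (a·d)/(b·c) = (83 × 81) / (138 × 75) = 6723 / 10350 = 0.64957
Exposure is associated with lower odds of depression (OR = 0.65 < 1).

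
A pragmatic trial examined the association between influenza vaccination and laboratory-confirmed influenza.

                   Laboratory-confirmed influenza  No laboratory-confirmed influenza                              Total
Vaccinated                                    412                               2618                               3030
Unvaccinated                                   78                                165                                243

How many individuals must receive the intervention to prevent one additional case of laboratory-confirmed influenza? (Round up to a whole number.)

Risk in treated group = 412/3030 = 0.13597; risk in control = 78/243 = 0.32099.
Absolute risk reduction = 0.32099 − 0.13597 = 0.18501
NNT = 1 / ARR = 1 / 0.18501 = 5.405 → round up → 6

6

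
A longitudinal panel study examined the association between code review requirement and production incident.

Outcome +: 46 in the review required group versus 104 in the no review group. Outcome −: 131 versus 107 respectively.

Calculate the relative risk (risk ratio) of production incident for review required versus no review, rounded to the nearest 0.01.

From the description: a = 46, b = 131, c = 104, d = 107.
Risk in exposed = 46/177 = 0.25989; risk in unexposed = 104/211 = 0.49289.
RR = 0.25989 / 0.49289 = 0.52727
The risk is 47% lower among the exposed than among the unexposed.

0.53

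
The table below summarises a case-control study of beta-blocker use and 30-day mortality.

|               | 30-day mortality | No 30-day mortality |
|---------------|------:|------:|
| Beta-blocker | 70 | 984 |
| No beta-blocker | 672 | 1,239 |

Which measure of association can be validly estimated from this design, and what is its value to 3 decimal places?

0.131

Cells: a = 70, b = 984, c = 672, d = 1239.
This is a case-control study: participants were sampled on outcome status, so risks in the source population cannot be estimated directly — relative risk is not valid here. The odds ratio is the appropriate measure.
OR = (a·d)/(b·c) = (70 × 1239) / (984 × 672) = 86730 / 661248 = 0.13116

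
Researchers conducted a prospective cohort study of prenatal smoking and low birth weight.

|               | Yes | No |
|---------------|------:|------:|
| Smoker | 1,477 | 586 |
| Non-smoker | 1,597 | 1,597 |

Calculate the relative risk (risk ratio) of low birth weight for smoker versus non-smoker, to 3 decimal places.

Cells: a = 1477, b = 586, c = 1597, d = 1597.
Risk in exposed = 1477/2063 = 0.71595; risk in unexposed = 1597/3194 = 0.50000.
RR = 0.71595 / 0.50000 = 1.43190
The risk among the exposed is 1.43 times that among the unexposed.

1.432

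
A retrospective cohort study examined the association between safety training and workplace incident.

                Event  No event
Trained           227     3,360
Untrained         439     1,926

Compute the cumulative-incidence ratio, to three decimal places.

Cells: a = 227, b = 3360, c = 439, d = 1926.
Risk in exposed = 227/3587 = 0.06328; risk in unexposed = 439/2365 = 0.18562.
RR = 0.06328 / 0.18562 = 0.34093
The risk is 66% lower among the exposed than among the unexposed.

0.341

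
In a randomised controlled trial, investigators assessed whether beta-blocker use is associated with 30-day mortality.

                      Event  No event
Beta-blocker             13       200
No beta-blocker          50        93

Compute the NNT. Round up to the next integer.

4

Risk in treated group = 13/213 = 0.06103; risk in control = 50/143 = 0.34965.
Absolute risk reduction = 0.34965 − 0.06103 = 0.28862
NNT = 1 / ARR = 1 / 0.28862 = 3.465 → round up → 4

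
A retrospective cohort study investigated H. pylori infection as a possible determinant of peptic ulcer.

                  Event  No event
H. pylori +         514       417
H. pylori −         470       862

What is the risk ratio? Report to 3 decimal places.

1.565

Cells: a = 514, b = 417, c = 470, d = 862.
Risk in exposed = 514/931 = 0.55209; risk in unexposed = 470/1332 = 0.35285.
RR = 0.55209 / 0.35285 = 1.56466
The risk among the exposed is 1.56 times that among the unexposed.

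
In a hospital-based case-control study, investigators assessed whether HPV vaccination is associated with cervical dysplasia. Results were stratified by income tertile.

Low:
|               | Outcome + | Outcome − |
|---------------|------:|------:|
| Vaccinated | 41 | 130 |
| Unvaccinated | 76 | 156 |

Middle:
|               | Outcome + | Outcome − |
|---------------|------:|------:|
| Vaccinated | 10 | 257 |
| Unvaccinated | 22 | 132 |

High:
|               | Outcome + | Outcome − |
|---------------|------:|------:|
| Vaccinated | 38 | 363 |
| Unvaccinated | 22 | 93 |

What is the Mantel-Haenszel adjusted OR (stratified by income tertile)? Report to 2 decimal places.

OR_MH = Σ(aᵢdᵢ/nᵢ) / Σ(bᵢcᵢ/nᵢ), where nᵢ is the stratum total.
Stratum 1 (Low): n = 403; a·d/n = 41·156/403 = 15.8710; b·c/n = 130·76/403 = 24.5161
Stratum 2 (Middle): n = 421; a·d/n = 10·132/421 = 3.1354; b·c/n = 257·22/421 = 13.4299
Stratum 3 (High): n = 516; a·d/n = 38·93/516 = 6.8488; b·c/n = 363·22/516 = 15.4767
OR_MH = (15.8710 + 3.1354 + 6.8488) / (24.5161 + 13.4299 + 15.4767) = 25.8552 / 53.4228 = 0.48397

0.48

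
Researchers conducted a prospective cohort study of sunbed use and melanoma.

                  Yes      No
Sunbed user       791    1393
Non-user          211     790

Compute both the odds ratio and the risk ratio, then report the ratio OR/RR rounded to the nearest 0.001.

Cells: a = 791, b = 1393, c = 211, d = 790.
OR = (791·790)/(1393·211) = 624890/293923 = 2.12603
Risk in exposed = 791/2184 = 0.36218; risk in unexposed = 211/1001 = 0.21079; RR = 1.71821
OR/RR = 2.12603 / 1.71821 = 1.23736
The outcome is not rare, so the OR lies further from 1 than the RR.

1.237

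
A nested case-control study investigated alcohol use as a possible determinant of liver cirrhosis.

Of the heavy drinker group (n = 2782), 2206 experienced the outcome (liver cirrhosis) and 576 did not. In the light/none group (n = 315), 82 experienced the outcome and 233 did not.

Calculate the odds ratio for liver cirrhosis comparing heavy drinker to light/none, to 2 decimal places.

From the description: a = 2206, b = 576, c = 82, d = 233.
OR = (a·d)/(b·c) = (2206 × 233) / (576 × 82) = 513998 / 47232 = 10.88241
The odds of liver cirrhosis are about 10.88 times as high in the heavy drinker group.

10.88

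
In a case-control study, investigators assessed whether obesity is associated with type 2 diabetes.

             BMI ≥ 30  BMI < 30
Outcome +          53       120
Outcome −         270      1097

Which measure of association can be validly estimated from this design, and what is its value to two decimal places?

1.79

Reading the table with exposure as columns: a = 53 (BMI ≥ 30, case), b = 270 (BMI ≥ 30, non-case), c = 120 (BMI < 30, case), d = 1097.
This is a case-control study: participants were sampled on outcome status, so risks in the source population cannot be estimated directly — relative risk is not valid here. The odds ratio is the appropriate measure.
OR = (a·d)/(b·c) = (53 × 1097) / (270 × 120) = 58141 / 32400 = 1.79448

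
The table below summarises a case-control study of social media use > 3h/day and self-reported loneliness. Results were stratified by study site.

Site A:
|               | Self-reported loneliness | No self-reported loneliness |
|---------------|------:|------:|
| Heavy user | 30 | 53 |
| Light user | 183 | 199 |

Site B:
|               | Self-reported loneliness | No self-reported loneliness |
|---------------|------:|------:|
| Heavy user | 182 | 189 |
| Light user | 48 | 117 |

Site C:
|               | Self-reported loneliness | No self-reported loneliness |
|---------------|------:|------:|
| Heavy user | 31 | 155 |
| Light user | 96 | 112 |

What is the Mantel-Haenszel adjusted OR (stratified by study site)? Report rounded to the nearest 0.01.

OR_MH = Σ(aᵢdᵢ/nᵢ) / Σ(bᵢcᵢ/nᵢ), where nᵢ is the stratum total.
Stratum 1 (Site A): n = 465; a·d/n = 30·199/465 = 12.8387; b·c/n = 53·183/465 = 20.8581
Stratum 2 (Site B): n = 536; a·d/n = 182·117/536 = 39.7276; b·c/n = 189·48/536 = 16.9254
Stratum 3 (Site C): n = 394; a·d/n = 31·112/394 = 8.8122; b·c/n = 155·96/394 = 37.7665
OR_MH = (12.8387 + 39.7276 + 8.8122) / (20.8581 + 16.9254 + 37.7665) = 61.3785 / 75.5499 = 0.81242

0.81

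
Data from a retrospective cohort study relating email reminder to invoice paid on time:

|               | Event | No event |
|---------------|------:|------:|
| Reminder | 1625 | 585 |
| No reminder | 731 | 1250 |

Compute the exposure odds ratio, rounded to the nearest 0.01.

4.75

Cells: a = 1625, b = 585, c = 731, d = 1250.
OR = (a·d)/(b·c) = (1625 × 1250) / (585 × 731) = 2031250 / 427635 = 4.74996
The odds of invoice paid on time are about 4.75 times as high in the reminder group.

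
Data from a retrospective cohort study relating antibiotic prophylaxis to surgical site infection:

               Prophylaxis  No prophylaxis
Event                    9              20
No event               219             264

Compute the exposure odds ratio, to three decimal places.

0.542

Reading the table with exposure as columns: a = 9 (Prophylaxis, case), b = 219 (Prophylaxis, non-case), c = 20 (No prophylaxis, case), d = 264.
OR = (a·d)/(b·c) = (9 × 264) / (219 × 20) = 2376 / 4380 = 0.54247
Exposure is associated with lower odds of surgical site infection (OR = 0.54 < 1).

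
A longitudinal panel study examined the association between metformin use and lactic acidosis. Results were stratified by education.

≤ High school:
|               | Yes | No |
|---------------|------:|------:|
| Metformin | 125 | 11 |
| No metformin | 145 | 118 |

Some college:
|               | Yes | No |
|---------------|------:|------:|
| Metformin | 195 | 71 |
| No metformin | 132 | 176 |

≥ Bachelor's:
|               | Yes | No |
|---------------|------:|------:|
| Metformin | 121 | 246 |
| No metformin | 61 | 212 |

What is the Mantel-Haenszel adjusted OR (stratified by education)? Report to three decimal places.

3.126

OR_MH = Σ(aᵢdᵢ/nᵢ) / Σ(bᵢcᵢ/nᵢ), where nᵢ is the stratum total.
Stratum 1 (≤ High school): n = 399; a·d/n = 125·118/399 = 36.9674; b·c/n = 11·145/399 = 3.9975
Stratum 2 (Some college): n = 574; a·d/n = 195·176/574 = 59.7909; b·c/n = 71·132/574 = 16.3275
Stratum 3 (≥ Bachelor's): n = 640; a·d/n = 121·212/640 = 40.0812; b·c/n = 246·61/640 = 23.4469
OR_MH = (36.9674 + 59.7909 + 40.0812) / (3.9975 + 16.3275 + 23.4469) = 136.8396 / 43.7719 = 3.12620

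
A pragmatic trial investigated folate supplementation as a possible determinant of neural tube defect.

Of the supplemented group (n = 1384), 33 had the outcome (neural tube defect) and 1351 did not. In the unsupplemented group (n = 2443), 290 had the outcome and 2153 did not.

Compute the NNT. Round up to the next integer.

Risk in treated group = 33/1384 = 0.02384; risk in control = 290/2443 = 0.11871.
Absolute risk reduction = 0.11871 − 0.02384 = 0.09486
NNT = 1 / ARR = 1 / 0.09486 = 10.542 → round up → 11

11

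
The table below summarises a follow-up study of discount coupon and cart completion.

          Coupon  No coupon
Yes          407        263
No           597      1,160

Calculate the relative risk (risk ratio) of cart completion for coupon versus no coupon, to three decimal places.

Reading the table with exposure as columns: a = 407 (Coupon, case), b = 597 (Coupon, non-case), c = 263 (No coupon, case), d = 1160.
Risk in exposed = 407/1004 = 0.40538; risk in unexposed = 263/1423 = 0.18482.
RR = 0.40538 / 0.18482 = 2.19336
The risk among the exposed is 2.19 times that among the unexposed.

2.193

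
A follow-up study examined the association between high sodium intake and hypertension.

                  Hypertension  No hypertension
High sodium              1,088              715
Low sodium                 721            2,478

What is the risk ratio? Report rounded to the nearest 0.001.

Cells: a = 1088, b = 715, c = 721, d = 2478.
Risk in exposed = 1088/1803 = 0.60344; risk in unexposed = 721/3199 = 0.22538.
RR = 0.60344 / 0.22538 = 2.67739
The risk among the exposed is 2.68 times that among the unexposed.

2.677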